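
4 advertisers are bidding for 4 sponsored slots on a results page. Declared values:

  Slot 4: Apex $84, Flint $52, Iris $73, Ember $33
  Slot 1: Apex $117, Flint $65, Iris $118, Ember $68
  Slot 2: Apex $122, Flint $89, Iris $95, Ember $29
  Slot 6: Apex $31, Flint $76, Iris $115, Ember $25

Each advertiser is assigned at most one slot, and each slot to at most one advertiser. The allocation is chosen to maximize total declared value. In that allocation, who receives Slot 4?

Flint receives Slot 4.

Optimal: Apex→Slot 2 ($122), Flint→Slot 4 ($52), Iris→Slot 6 ($115), Ember→Slot 1 ($68) — total 122+52+115+68 = $357.
Max-entry greedy (repeatedly take the single best remaining cell) gives $349, worse by 8.
Swapping Iris↔Apex (Iris→Slot 2 $95, Apex→Slot 6 $31) loses 111.
Checked against all permutations: $357 is optimal.
Flint's own top slot is Slot 2 ($89), but forcing Flint→Slot 2 and reassigning the rest optimally gives only $356 — worse by 1.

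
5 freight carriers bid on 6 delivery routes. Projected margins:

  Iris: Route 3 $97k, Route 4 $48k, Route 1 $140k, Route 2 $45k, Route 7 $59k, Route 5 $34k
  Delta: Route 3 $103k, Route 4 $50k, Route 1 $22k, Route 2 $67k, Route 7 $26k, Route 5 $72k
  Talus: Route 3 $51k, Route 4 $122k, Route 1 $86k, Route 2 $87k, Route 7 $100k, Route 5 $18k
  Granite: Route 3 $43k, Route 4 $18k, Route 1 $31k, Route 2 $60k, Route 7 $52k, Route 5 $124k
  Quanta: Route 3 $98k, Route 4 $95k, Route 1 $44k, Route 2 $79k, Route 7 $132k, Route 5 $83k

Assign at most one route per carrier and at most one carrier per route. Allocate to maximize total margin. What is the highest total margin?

Optimal: Iris→Route 1 ($140k), Delta→Route 3 ($103k), Talus→Route 4 ($122k), Granite→Route 5 ($124k), Quanta→Route 7 ($132k) — total 140+103+122+124+132 = $621k.
No other one-to-one assignment exceeds $621k.

Maximum total: $621k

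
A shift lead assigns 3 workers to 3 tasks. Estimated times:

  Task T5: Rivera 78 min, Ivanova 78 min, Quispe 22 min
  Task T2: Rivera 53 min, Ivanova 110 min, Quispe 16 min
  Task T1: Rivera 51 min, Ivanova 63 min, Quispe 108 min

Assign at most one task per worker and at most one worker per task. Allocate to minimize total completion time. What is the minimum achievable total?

Treat this as an assignment problem: match each worker to one task.
Optimal: Rivera→Task T2 (53 min), Ivanova→Task T1 (63 min), Quispe→Task T5 (22 min) — total 53+63+22 = 138 min.
Row-greedy (each worker in turn takes its cheapest remaining task) gives 145 min, worse by 7.
Swapping Quispe↔Ivanova (Quispe→Task T1 108 min, Ivanova→Task T5 78 min) adds 101.
Checked against all permutations: 138 min is optimal.

Minimum total: 138 min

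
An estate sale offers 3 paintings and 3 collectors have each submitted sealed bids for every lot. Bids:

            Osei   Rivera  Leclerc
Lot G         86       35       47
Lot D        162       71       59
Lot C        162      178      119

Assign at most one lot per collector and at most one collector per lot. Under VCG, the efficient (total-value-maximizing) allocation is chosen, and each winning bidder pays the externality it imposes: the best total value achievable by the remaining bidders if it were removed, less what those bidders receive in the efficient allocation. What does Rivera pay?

Efficient allocation: Osei→Lot D ($162), Rivera→Lot C ($178), Leclerc→Lot G ($47); total welfare W = $387.
Rivera receives Lot C at value $178, so the others get W − 178 = $209.
Without Rivera: best allocation of the remaining 2 bidders over all 3 lots is Osei→Lot D ($162), Leclerc→Lot C ($119), total $281.
VCG payment = (others' best without Rivera) − (others' welfare with Rivera) = 281 − 209 = $72.

Rivera pays $72.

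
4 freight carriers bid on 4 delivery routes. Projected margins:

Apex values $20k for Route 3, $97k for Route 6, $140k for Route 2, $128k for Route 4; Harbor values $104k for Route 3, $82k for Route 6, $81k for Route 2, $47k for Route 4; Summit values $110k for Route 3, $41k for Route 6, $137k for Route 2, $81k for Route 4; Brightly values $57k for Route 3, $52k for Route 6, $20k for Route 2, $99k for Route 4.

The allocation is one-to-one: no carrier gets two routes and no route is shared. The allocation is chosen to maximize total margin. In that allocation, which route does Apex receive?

Apex receives Route 6.

Optimal: Apex→Route 6 ($97k), Harbor→Route 3 ($104k), Summit→Route 2 ($137k), Brightly→Route 4 ($99k) — total 97+104+137+99 = $437k.
Column-greedy (each route in turn goes to its best remaining carrier) gives $387k, worse by 50.
Apex's own top route is Route 2 ($140k), but forcing Apex→Route 2 and reassigning the rest optimally gives only $431k — worse by 6.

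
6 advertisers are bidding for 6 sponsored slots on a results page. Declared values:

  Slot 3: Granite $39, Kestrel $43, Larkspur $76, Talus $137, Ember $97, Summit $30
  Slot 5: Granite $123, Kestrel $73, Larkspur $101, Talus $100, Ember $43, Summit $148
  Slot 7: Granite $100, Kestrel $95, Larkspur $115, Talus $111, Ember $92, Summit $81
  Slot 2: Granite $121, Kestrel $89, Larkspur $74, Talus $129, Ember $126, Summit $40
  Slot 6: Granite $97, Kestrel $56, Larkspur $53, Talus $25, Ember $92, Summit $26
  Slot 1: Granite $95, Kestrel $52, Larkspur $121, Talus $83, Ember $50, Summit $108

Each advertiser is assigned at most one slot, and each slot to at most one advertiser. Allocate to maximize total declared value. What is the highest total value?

This is a one-to-one assignment (maximum-weight bipartite matching).
Optimal: Granite→Slot 6 ($97), Kestrel→Slot 7 ($95), Larkspur→Slot 1 ($121), Talus→Slot 3 ($137), Ember→Slot 2 ($126), Summit→Slot 5 ($148) — total 97+95+121+137+126+148 = $724.
Max-entry greedy (repeatedly take the single best remaining cell) gives $688, worse by 36.
Every other assignment is strictly worse.

Max total: $724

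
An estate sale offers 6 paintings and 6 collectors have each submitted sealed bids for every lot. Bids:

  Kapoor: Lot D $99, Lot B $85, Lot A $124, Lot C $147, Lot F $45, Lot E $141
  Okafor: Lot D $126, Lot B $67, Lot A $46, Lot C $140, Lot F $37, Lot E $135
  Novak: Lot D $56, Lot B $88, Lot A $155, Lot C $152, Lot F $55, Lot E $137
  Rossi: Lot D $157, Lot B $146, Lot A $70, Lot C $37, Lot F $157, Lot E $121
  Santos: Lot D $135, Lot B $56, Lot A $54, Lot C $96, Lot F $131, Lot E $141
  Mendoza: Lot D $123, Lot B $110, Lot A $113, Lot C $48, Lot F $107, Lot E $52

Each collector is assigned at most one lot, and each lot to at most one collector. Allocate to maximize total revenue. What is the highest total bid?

Maximum total: $839

Optimal: Kapoor→Lot C ($147), Okafor→Lot E ($135), Novak→Lot A ($155), Rossi→Lot F ($157), Santos→Lot D ($135), Mendoza→Lot B ($110) — total 147+135+155+157+135+110 = $839.
Column-greedy (each lot in turn goes to its best remaining collector) gives $835, worse by 4.
No other one-to-one assignment exceeds $839.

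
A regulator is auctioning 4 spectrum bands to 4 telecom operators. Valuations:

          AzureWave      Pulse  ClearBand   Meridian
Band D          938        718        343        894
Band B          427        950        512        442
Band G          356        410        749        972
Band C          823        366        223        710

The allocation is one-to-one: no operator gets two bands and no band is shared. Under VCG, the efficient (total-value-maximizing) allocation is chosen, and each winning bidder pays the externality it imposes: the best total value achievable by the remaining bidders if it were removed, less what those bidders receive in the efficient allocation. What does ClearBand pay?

Efficient allocation: AzureWave→Band C ($823M), Pulse→Band B ($950M), ClearBand→Band G ($749M), Meridian→Band D ($894M); total welfare W = $3416M.
ClearBand receives Band G at value $749M, so the others get W − 749 = $2667M.
Without ClearBand: best allocation of the remaining 3 bidders over all 4 bands is AzureWave→Band D ($938M), Pulse→Band B ($950M), Meridian→Band G ($972M), total $2860M.
VCG payment = (others' best without ClearBand) − (others' welfare with ClearBand) = 2860 − 2667 = $193M.

ClearBand pays $193M.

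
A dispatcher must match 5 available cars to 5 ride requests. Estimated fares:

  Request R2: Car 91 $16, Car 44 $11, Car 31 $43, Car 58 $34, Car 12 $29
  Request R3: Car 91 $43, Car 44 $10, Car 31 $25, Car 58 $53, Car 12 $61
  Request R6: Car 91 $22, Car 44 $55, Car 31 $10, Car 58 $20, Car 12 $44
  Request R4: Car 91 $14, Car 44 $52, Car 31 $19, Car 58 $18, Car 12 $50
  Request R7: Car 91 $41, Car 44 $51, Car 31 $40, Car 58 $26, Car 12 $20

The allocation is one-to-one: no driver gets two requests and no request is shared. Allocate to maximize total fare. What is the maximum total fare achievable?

Optimal: Car 91→Request R7 ($41), Car 44→Request R6 ($55), Car 31→Request R2 ($43), Car 58→Request R3 ($53), Car 12→Request R4 ($50) — total 41+55+43+53+50 = $242.
Next-best assignment: Car 91→Request R7, Car 44→Request R4, Car 31→Request R2, Car 58→Request R3, Car 12→Request R6 = $233.

Maximum total: $242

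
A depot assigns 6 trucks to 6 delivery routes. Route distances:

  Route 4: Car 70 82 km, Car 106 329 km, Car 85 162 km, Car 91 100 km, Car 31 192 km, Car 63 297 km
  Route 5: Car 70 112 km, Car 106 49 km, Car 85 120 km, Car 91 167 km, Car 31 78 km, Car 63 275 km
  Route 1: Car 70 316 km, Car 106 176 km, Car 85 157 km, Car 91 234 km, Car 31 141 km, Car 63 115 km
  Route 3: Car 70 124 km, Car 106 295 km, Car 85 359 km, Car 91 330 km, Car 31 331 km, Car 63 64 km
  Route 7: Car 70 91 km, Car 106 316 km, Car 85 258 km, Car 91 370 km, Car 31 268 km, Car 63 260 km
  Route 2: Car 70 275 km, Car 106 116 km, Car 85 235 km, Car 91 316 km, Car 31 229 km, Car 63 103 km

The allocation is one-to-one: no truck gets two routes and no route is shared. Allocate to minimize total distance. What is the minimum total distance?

Min total: 606 km

Optimal: Car 70→Route 7 (91 km), Car 106→Route 2 (116 km), Car 85→Route 1 (157 km), Car 91→Route 4 (100 km), Car 31→Route 5 (78 km), Car 63→Route 3 (64 km) — total 91+116+157+100+78+64 = 606 km.
Column-greedy (each route in turn goes to its cheapest remaining truck) gives 1063 km, worse by 457.
Swapping Car 106↔Car 63 (Car 106→Route 3 295 km, Car 63→Route 2 103 km) adds 218.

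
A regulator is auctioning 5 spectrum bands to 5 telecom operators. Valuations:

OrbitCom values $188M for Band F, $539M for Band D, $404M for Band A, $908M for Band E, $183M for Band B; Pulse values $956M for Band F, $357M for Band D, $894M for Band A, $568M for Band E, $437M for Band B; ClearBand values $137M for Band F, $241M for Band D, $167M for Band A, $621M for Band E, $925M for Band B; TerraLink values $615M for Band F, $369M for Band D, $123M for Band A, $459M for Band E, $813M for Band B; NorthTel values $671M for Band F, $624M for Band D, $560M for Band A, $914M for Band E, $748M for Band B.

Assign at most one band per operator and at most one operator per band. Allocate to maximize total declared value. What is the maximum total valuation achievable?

Optimal: OrbitCom→Band E ($908M), Pulse→Band A ($894M), ClearBand→Band B ($925M), TerraLink→Band F ($615M), NorthTel→Band D ($624M) — total 908+894+925+615+624 = $3966M.
Max-entry greedy (repeatedly take the single best remaining cell) gives $3457M, worse by 509.

Maximum total: $3966M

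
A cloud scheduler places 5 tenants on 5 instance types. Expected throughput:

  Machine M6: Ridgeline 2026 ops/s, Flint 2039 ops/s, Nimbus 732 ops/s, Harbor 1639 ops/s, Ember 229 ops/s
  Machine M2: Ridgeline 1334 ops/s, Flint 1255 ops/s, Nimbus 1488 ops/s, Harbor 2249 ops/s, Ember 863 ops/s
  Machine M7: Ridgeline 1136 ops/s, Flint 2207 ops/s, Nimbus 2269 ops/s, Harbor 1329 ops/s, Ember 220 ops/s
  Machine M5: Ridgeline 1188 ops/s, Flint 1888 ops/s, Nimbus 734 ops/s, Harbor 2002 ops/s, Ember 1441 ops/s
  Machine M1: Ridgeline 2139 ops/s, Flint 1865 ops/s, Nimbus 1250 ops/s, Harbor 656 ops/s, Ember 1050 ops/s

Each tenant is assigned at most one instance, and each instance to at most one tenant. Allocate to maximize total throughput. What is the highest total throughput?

Max total: 10137 ops/s

Treat this as an assignment problem: match each tenant to one instance.
Optimal: Ridgeline→Machine M1 (2139 ops/s), Flint→Machine M6 (2039 ops/s), Nimbus→Machine M7 (2269 ops/s), Harbor→Machine M2 (2249 ops/s), Ember→Machine M5 (1441 ops/s) — total 2139+2039+2269+2249+1441 = 10137 ops/s.
Row-greedy (each tenant in turn takes its best remaining instance) gives 8065 ops/s, worse by 2072.
Next-best assignment: Ridgeline→Machine M6, Flint→Machine M1, Nimbus→Machine M7, Harbor→Machine M2, Ember→Machine M5 = 9850 ops/s.
Every other assignment is strictly worse.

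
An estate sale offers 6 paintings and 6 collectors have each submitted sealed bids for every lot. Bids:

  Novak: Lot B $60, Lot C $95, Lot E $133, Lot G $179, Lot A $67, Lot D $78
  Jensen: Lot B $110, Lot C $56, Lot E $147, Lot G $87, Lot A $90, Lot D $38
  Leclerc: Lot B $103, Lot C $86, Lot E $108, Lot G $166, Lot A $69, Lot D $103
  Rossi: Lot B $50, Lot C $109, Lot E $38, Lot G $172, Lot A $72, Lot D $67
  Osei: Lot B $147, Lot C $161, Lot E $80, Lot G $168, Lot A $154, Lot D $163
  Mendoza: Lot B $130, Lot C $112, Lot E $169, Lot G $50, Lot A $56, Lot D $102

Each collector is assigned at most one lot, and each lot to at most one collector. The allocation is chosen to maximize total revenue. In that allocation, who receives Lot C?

This is a one-to-one assignment (maximum-weight bipartite matching).
Optimal: Novak→Lot G ($179), Jensen→Lot B ($110), Leclerc→Lot D ($103), Rossi→Lot C ($109), Osei→Lot A ($154), Mendoza→Lot E ($169) — total 179+110+103+109+154+169 = $824.
Row-greedy (each collector in turn takes its best remaining lot) gives $757, worse by 67.
Next-best assignment: Novak→Lot G, Jensen→Lot E, Leclerc→Lot D, Rossi→Lot C, Osei→Lot A, Mendoza→Lot B = $822.
Checked against all permutations: $824 is optimal.
Rossi's own top lot is Lot G ($172), but forcing Rossi→Lot G and reassigning the rest optimally gives only $803 — worse by 21.

Rossi receives Lot C.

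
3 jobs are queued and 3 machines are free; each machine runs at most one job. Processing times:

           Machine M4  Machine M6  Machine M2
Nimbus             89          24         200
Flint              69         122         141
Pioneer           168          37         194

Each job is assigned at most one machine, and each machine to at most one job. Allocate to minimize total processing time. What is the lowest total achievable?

Minimum total: 267 min

Optimal: Nimbus→Machine M4 (89 min), Flint→Machine M2 (141 min), Pioneer→Machine M6 (37 min) — total 89+141+37 = 267 min.
Column-greedy (each machine in turn goes to its cheapest remaining job) gives 287 min, worse by 20.
Next-best assignment: Nimbus→Machine M6, Flint→Machine M4, Pioneer→Machine M2 = 287 min.
Swapping Flint↔Nimbus (Flint→Machine M4 69 min, Nimbus→Machine M2 200 min) adds 39.
Checked against all permutations: 267 min is optimal.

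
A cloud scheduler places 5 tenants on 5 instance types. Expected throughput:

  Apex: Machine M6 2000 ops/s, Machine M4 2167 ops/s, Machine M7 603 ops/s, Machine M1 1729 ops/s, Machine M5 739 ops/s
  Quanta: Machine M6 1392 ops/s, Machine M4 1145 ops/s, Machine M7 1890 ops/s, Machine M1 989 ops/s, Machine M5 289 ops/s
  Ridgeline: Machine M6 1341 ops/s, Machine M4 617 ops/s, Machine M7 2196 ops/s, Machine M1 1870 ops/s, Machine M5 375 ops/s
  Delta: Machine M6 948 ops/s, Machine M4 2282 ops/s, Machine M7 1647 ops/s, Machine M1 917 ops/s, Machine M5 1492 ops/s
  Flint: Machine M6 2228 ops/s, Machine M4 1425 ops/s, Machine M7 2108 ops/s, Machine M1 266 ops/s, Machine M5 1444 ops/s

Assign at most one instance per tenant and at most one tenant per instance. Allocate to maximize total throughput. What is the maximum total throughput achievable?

Max total: 9647 ops/s

Optimal: Apex→Machine M4 (2167 ops/s), Quanta→Machine M7 (1890 ops/s), Ridgeline→Machine M1 (1870 ops/s), Delta→Machine M5 (1492 ops/s), Flint→Machine M6 (2228 ops/s) — total 2167+1890+1870+1492+2228 = 9647 ops/s.
Column-greedy (each instance in turn goes to its best remaining tenant) gives 8724 ops/s, worse by 923.
Swapping Delta↔Apex (Delta→Machine M4 2282 ops/s, Apex→Machine M5 739 ops/s) loses 638.
Checked against all permutations: 9647 ops/s is optimal.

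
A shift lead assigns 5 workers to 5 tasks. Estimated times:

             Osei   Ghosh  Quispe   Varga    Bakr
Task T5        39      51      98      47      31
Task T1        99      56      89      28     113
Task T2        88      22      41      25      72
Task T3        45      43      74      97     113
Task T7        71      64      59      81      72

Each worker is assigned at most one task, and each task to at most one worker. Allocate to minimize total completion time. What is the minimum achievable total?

Minimum total: 185 min

Optimal: Osei→Task T3 (45 min), Ghosh→Task T2 (22 min), Quispe→Task T7 (59 min), Varga→Task T1 (28 min), Bakr→Task T5 (31 min) — total 45+22+59+28+31 = 185 min.
Row-greedy (each worker in turn takes its cheapest remaining task) gives 261 min, worse by 76.
Next-best assignment: Osei→Task T3, Ghosh→Task T7, Quispe→Task T2, Varga→Task T1, Bakr→Task T5 = 209 min.
No other one-to-one assignment undercuts 185 min.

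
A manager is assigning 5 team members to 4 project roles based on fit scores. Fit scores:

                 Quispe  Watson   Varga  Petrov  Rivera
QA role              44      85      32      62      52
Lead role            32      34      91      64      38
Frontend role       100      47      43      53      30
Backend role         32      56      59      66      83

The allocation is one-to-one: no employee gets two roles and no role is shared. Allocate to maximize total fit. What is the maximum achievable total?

Maximum total: 359 pts

Optimal: Watson→QA role (85 pts), Varga→Lead role (91 pts), Quispe→Frontend role (100 pts), Rivera→Backend role (83 pts) — total 85+91+100+83 = 359 pts.
Row-greedy (each employee in turn takes its best remaining role) gives 342 pts, worse by 17.
Next-best assignment: Watson→QA role, Varga→Lead role, Quispe→Frontend role, Petrov→Backend role = 342 pts.
No other one-to-one assignment exceeds 359 pts.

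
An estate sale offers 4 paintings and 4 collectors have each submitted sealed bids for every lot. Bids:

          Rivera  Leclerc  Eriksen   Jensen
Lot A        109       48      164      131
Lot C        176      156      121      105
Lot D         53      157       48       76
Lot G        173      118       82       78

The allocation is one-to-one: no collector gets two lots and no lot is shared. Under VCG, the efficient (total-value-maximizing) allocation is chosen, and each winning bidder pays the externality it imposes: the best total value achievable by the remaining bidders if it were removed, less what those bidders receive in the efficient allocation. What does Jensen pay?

Efficient allocation: Rivera→Lot G ($173), Leclerc→Lot D ($157), Eriksen→Lot A ($164), Jensen→Lot C ($105); total welfare W = $599.
Jensen receives Lot C at value $105, so the others get W − 105 = $494.
Without Jensen: best allocation of the remaining 3 bidders over all 4 lots is Rivera→Lot C ($176), Leclerc→Lot D ($157), Eriksen→Lot A ($164), total $497.
VCG payment = (others' best without Jensen) − (others' welfare with Jensen) = 497 − 494 = $3.

Jensen pays $3.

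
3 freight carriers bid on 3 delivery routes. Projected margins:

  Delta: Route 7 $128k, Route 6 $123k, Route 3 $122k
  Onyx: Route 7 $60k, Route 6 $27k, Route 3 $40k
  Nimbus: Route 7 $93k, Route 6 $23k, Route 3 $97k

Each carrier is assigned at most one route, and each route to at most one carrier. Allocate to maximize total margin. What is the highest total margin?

Optimal: Delta→Route 6 ($123k), Onyx→Route 7 ($60k), Nimbus→Route 3 ($97k) — total 123+60+97 = $280k.
Column-greedy (each route in turn goes to its best remaining carrier) gives $252k, worse by 28.
Every other assignment is strictly worse.

Maximum total: $280k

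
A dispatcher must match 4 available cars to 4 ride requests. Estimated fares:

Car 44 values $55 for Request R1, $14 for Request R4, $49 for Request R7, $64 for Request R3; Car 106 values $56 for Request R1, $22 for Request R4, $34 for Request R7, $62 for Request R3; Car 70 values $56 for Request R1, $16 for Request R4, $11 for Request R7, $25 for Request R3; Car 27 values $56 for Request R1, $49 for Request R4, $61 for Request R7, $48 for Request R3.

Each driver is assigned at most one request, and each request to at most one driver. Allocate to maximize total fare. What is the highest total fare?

Optimal: Car 44→Request R7 ($49), Car 106→Request R3 ($62), Car 70→Request R1 ($56), Car 27→Request R4 ($49) — total 49+62+56+49 = $216.

Maximum total: $216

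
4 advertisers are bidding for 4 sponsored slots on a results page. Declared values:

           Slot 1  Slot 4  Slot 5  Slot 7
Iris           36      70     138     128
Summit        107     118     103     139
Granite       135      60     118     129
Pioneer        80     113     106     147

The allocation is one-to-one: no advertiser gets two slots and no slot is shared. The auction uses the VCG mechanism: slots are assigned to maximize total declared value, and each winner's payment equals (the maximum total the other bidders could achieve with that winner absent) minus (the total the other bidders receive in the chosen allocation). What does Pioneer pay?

Pioneer pays $21.

Efficient allocation: Iris→Slot 5 ($138), Summit→Slot 4 ($118), Granite→Slot 1 ($135), Pioneer→Slot 7 ($147); total welfare W = $538.
Pioneer receives Slot 7 at value $147, so the others get W − 147 = $391.
Without Pioneer: best allocation of the remaining 3 bidders over all 4 slots is Iris→Slot 5 ($138), Summit→Slot 7 ($139), Granite→Slot 1 ($135), total $412.
VCG payment = (others' best without Pioneer) − (others' welfare with Pioneer) = 412 − 391 = $21.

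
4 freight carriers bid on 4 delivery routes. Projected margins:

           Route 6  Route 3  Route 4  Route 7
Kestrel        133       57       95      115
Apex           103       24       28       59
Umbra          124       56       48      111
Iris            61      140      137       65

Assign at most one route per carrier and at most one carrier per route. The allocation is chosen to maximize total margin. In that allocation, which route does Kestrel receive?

Kestrel receives Route 4.

Optimal: Kestrel→Route 4 ($95k), Apex→Route 6 ($103k), Umbra→Route 7 ($111k), Iris→Route 3 ($140k) — total 95+103+111+140 = $449k.
Row-greedy (each carrier in turn takes its best remaining route) gives $385k, worse by 64.
Next-best assignment: Kestrel→Route 4, Apex→Route 7, Umbra→Route 6, Iris→Route 3 = $418k.
No other one-to-one assignment exceeds $449k.
Kestrel's own top route is Route 6 ($133k), but forcing Kestrel→Route 6 and reassigning the rest optimally gives only $412k — worse by 37.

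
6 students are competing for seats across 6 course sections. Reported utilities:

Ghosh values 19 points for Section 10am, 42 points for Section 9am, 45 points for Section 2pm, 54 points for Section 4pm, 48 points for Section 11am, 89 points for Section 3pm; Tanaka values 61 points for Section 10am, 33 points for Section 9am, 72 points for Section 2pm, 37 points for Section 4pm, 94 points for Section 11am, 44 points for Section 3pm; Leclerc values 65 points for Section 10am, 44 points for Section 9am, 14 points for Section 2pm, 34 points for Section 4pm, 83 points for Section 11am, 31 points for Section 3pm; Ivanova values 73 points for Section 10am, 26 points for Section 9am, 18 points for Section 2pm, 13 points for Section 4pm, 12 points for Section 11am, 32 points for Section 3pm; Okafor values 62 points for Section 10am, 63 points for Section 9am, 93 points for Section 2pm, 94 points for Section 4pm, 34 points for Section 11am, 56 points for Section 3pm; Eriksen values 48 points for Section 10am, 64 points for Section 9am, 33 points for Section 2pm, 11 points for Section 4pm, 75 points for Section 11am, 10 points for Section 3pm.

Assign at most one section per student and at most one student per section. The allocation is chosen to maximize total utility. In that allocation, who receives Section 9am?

Optimal: Ghosh→Section 3pm (89 points), Tanaka→Section 2pm (72 points), Leclerc→Section 11am (83 points), Ivanova→Section 10am (73 points), Okafor→Section 4pm (94 points), Eriksen→Section 9am (64 points) — total 89+72+83+73+94+64 = 475 points.
Max-entry greedy (repeatedly take the single best remaining cell) gives 428 points, worse by 47.
Next-best assignment: Ghosh→Section 3pm, Tanaka→Section 2pm, Leclerc→Section 9am, Ivanova→Section 10am, Okafor→Section 4pm, Eriksen→Section 11am = 447 points.
Eriksen's own top section is Section 11am (75 points), but forcing Eriksen→Section 11am and reassigning the rest optimally gives only 447 points — worse by 28.

Eriksen receives Section 9am.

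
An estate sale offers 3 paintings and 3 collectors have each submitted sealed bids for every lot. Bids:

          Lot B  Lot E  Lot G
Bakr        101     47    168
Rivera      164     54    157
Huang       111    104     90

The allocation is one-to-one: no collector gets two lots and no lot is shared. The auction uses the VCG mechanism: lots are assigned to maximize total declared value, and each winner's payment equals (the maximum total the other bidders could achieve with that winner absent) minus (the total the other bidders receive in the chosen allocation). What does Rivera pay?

Efficient allocation: Bakr→Lot G ($168), Rivera→Lot B ($164), Huang→Lot E ($104); total welfare W = $436.
Rivera receives Lot B at value $164, so the others get W − 164 = $272.
Without Rivera: best allocation of the remaining 2 bidders over all 3 lots is Bakr→Lot G ($168), Huang→Lot B ($111), total $279.
VCG payment = (others' best without Rivera) − (others' welfare with Rivera) = 279 − 272 = $7.

Rivera pays $7.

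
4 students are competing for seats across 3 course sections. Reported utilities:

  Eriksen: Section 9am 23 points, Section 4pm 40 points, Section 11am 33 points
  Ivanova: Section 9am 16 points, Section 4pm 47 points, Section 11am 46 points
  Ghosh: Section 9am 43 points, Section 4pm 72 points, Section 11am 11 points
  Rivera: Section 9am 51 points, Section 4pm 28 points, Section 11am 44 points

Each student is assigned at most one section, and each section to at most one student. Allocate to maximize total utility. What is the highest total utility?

Optimal: Rivera→Section 9am (51 points), Ghosh→Section 4pm (72 points), Ivanova→Section 11am (46 points) — total 51+72+46 = 169 points.
Row-greedy (each student in turn takes its best remaining section) gives 129 points, worse by 40.
Swapping Ghosh↔Rivera (Ghosh→Section 9am 43 points, Rivera→Section 4pm 28 points) loses 52.
No other one-to-one assignment exceeds 169 points.

Max total: 169 points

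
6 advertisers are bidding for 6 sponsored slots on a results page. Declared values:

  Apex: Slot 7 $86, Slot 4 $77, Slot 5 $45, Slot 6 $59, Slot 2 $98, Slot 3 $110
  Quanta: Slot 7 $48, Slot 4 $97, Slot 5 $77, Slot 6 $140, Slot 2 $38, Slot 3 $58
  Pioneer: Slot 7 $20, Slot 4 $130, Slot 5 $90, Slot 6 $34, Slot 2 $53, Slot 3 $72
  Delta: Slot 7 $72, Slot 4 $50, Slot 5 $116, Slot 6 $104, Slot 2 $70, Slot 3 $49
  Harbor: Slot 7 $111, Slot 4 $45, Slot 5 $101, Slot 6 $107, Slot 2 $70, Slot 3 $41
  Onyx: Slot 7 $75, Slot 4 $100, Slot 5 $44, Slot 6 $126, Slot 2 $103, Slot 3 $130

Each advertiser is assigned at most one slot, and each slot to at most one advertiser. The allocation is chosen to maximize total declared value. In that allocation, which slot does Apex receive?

Apex receives Slot 2.

Optimal: Apex→Slot 2 ($98), Quanta→Slot 6 ($140), Pioneer→Slot 4 ($130), Delta→Slot 5 ($116), Harbor→Slot 7 ($111), Onyx→Slot 3 ($130) — total 98+140+130+116+111+130 = $725.
Column-greedy (each slot in turn goes to its best remaining advertiser) gives $710, worse by 15.
Apex's own top slot is Slot 3 ($110), but forcing Apex→Slot 3 and reassigning the rest optimally gives only $710 — worse by 15.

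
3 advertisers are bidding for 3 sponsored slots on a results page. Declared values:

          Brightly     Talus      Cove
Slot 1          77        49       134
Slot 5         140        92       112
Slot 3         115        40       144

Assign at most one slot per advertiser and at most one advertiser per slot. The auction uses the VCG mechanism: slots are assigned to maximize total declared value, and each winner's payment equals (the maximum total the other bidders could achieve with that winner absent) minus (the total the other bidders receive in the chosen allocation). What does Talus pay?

Efficient allocation: Brightly→Slot 3 ($115), Talus→Slot 5 ($92), Cove→Slot 1 ($134); total welfare W = $341.
Talus receives Slot 5 at value $92, so the others get W − 92 = $249.
Without Talus: best allocation of the remaining 2 bidders over all 3 slots is Brightly→Slot 5 ($140), Cove→Slot 3 ($144), total $284.
VCG payment = (others' best without Talus) − (others' welfare with Talus) = 284 − 249 = $35.

Talus pays $35.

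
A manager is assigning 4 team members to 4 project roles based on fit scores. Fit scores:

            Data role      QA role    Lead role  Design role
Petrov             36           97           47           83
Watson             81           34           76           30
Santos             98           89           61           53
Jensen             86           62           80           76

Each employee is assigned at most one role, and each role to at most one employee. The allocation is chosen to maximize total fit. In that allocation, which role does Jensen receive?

Jensen receives Design role.

Optimal: Petrov→QA role (97 pts), Watson→Lead role (76 pts), Santos→Data role (98 pts), Jensen→Design role (76 pts) — total 97+76+98+76 = 347 pts.
Column-greedy (each role in turn goes to its best remaining employee) gives 305 pts, worse by 42.
Next-best assignment: Petrov→Design role, Watson→Lead role, Santos→QA role, Jensen→Data role = 334 pts.
Swapping Watson↔Santos (Watson→Data role 81 pts, Santos→Lead role 61 pts) loses 32.
No other one-to-one assignment exceeds 347 pts.
Jensen's own top role is Data role (86 pts), but forcing Jensen→Data role and reassigning the rest optimally gives only 334 pts — worse by 13.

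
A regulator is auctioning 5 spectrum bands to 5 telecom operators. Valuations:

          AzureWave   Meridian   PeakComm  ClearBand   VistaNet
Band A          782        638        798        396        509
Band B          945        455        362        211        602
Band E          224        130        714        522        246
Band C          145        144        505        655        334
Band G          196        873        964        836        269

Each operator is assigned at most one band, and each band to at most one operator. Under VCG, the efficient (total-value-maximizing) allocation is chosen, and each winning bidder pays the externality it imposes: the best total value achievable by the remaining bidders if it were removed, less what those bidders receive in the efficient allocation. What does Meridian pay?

Efficient allocation: AzureWave→Band B ($945M), Meridian→Band G ($873M), PeakComm→Band E ($714M), ClearBand→Band C ($655M), VistaNet→Band A ($509M); total welfare W = $3696M.
Meridian receives Band G at value $873M, so the others get W − 873 = $2823M.
Without Meridian: best allocation of the remaining 4 bidders over all 5 bands is AzureWave→Band B ($945M), PeakComm→Band G ($964M), ClearBand→Band C ($655M), VistaNet→Band A ($509M), total $3073M.
VCG payment = (others' best without Meridian) − (others' welfare with Meridian) = 3073 − 2823 = $250M.

Meridian pays $250M.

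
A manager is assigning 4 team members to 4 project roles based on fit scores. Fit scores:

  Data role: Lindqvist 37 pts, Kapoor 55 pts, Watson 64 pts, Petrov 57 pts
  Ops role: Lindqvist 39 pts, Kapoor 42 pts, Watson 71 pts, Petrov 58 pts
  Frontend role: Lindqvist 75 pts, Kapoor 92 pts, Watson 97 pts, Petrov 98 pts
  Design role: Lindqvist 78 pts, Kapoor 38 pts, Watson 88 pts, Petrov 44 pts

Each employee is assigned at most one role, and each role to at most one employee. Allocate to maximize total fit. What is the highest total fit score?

This is a one-to-one assignment (maximum-weight bipartite matching).
Optimal: Lindqvist→Design role (78 pts), Kapoor→Data role (55 pts), Watson→Ops role (71 pts), Petrov→Frontend role (98 pts) — total 78+55+71+98 = 302 pts.
Row-greedy (each employee in turn takes its best remaining role) gives 298 pts, worse by 4.
Next-best assignment: Lindqvist→Design role, Kapoor→Frontend role, Watson→Ops role, Petrov→Data role = 298 pts.
Checked against all permutations: 302 pts is optimal.

Max total: 302 pts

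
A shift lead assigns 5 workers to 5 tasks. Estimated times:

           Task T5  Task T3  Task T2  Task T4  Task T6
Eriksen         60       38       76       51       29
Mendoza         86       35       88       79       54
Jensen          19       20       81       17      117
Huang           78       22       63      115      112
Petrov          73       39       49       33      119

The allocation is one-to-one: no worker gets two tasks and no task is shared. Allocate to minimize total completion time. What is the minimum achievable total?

Min total: 179 min

Optimal: Eriksen→Task T6 (29 min), Mendoza→Task T3 (35 min), Jensen→Task T5 (19 min), Huang→Task T2 (63 min), Petrov→Task T4 (33 min) — total 29+35+19+63+33 = 179 min.
Row-greedy (each worker in turn takes its cheapest remaining task) gives 217 min, worse by 38.
Swapping Jensen↔Eriksen (Jensen→Task T6 117 min, Eriksen→Task T5 60 min) adds 129.
Every other assignment is strictly worse.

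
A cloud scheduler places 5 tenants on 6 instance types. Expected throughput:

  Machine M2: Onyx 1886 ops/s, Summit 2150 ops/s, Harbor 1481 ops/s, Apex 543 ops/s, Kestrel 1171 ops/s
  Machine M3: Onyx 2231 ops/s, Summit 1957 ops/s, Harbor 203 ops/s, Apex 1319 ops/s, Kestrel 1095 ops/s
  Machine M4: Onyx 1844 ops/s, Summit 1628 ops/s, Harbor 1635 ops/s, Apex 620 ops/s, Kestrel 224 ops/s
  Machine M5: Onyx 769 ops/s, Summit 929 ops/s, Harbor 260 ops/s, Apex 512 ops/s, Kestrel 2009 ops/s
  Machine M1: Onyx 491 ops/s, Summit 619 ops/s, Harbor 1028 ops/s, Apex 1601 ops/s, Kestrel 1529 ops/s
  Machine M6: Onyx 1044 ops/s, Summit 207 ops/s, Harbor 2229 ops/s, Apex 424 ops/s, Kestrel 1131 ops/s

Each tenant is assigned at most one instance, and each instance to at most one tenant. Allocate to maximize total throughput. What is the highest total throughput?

Optimal: Onyx→Machine M3 (2231 ops/s), Summit→Machine M2 (2150 ops/s), Harbor→Machine M6 (2229 ops/s), Apex→Machine M1 (1601 ops/s), Kestrel→Machine M5 (2009 ops/s) — total 2231+2150+2229+1601+2009 = 10220 ops/s.
Column-greedy (each instance in turn goes to its best remaining tenant) gives 9626 ops/s, worse by 594.

Max total: 10220 ops/s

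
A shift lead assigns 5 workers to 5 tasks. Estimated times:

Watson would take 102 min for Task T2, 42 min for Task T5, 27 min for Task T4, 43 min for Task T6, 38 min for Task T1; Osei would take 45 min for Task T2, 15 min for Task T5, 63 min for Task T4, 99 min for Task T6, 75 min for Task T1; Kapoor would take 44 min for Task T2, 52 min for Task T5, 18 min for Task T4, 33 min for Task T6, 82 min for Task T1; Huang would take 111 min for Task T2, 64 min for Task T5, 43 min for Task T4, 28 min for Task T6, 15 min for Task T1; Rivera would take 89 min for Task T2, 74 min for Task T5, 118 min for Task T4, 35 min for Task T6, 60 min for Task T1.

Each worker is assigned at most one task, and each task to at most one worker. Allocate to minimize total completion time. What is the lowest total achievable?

Minimum total: 136 min

This is the linear assignment problem.
Optimal: Watson→Task T4 (27 min), Osei→Task T5 (15 min), Kapoor→Task T2 (44 min), Huang→Task T1 (15 min), Rivera→Task T6 (35 min) — total 27+15+44+15+35 = 136 min.
Row-greedy (each worker in turn takes its cheapest remaining task) gives 179 min, worse by 43.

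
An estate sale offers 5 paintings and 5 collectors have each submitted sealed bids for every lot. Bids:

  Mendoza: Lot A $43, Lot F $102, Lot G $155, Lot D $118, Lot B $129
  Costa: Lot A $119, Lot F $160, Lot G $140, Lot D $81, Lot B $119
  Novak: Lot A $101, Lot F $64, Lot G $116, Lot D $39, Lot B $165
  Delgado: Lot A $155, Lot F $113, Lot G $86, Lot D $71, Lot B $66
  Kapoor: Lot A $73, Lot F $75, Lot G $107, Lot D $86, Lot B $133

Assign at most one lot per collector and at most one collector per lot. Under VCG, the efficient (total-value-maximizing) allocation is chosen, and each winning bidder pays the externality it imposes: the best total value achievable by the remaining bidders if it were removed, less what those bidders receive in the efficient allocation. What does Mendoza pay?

Mendoza pays $21.

Efficient allocation: Mendoza→Lot G ($155), Costa→Lot F ($160), Novak→Lot B ($165), Delgado→Lot A ($155), Kapoor→Lot D ($86); total welfare W = $721.
Mendoza receives Lot G at value $155, so the others get W − 155 = $566.
Without Mendoza: best allocation of the remaining 4 bidders over all 5 lots is Costa→Lot F ($160), Novak→Lot B ($165), Delgado→Lot A ($155), Kapoor→Lot G ($107), total $587.
VCG payment = (others' best without Mendoza) − (others' welfare with Mendoza) = 587 − 566 = $21.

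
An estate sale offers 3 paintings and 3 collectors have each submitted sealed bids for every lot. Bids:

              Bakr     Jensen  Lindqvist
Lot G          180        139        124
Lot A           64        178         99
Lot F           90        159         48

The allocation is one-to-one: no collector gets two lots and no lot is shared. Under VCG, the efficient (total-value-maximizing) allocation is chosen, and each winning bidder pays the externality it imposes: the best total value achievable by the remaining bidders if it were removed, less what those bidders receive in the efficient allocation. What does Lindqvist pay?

Efficient allocation: Bakr→Lot G ($180), Jensen→Lot F ($159), Lindqvist→Lot A ($99); total welfare W = $438.
Lindqvist receives Lot A at value $99, so the others get W − 99 = $339.
Without Lindqvist: best allocation of the remaining 2 bidders over all 3 lots is Bakr→Lot G ($180), Jensen→Lot A ($178), total $358.
VCG payment = (others' best without Lindqvist) − (others' welfare with Lindqvist) = 358 − 339 = $19.

Lindqvist pays $19.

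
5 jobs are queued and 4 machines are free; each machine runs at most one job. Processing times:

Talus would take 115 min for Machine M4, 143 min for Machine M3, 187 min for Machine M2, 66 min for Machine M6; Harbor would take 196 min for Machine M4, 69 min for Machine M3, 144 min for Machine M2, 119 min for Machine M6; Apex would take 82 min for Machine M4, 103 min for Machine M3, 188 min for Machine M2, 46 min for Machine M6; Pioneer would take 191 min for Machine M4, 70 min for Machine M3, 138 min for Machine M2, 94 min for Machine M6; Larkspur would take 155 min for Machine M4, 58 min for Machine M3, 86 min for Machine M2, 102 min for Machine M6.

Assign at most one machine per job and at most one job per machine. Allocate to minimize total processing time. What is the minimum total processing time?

Minimum total: 303 min

Optimal: Apex→Machine M4 (82 min), Harbor→Machine M3 (69 min), Larkspur→Machine M2 (86 min), Talus→Machine M6 (66 min) — total 82+69+86+66 = 303 min.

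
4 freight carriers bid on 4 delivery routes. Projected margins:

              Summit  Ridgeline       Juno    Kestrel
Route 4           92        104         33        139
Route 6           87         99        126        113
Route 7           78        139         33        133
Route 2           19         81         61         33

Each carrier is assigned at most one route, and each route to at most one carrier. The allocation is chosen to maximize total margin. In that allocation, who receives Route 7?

Kestrel receives Route 7.

This is a one-to-one assignment (maximum-weight bipartite matching).
Optimal: Summit→Route 4 ($92k), Ridgeline→Route 2 ($81k), Juno→Route 6 ($126k), Kestrel→Route 7 ($133k) — total 92+81+126+133 = $432k.
Max-entry greedy (repeatedly take the single best remaining cell) gives $423k, worse by 9.
Kestrel's own top route is Route 4 ($139k), but forcing Kestrel→Route 4 and reassigning the rest optimally gives only $426k — worse by 6.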